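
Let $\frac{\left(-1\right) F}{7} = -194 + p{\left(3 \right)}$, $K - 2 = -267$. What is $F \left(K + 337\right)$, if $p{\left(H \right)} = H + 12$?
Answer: $90216$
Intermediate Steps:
$K = -265$ ($K = 2 - 267 = -265$)
$p{\left(H \right)} = 12 + H$
$F = 1253$ ($F = - 7 \left(-194 + \left(12 + 3\right)\right) = - 7 \left(-194 + 15\right) = \left(-7\right) \left(-179\right) = 1253$)
$F \left(K + 337\right) = 1253 \left(-265 + 337\right) = 1253 \cdot 72 = 90216$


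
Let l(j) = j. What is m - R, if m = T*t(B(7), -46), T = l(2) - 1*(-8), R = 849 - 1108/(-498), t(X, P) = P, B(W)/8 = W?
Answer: -326495/249 ≈ -1311.2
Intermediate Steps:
B(W) = 8*W
R = 211955/249 (R = 849 - 1/498*(-1108) = 849 + 554/249 = 211955/249 ≈ 851.22)
T = 10 (T = 2 - 1*(-8) = 2 + 8 = 10)
m = -460 (m = 10*(-46) = -460)
m - R = -460 - 1*211955/249 = -460 - 211955/249 = -326495/249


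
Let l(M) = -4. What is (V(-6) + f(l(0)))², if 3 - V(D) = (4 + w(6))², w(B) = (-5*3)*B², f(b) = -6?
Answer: 82540715401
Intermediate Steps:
w(B) = -15*B²
V(D) = -287293 (V(D) = 3 - (4 - 15*6²)² = 3 - (4 - 15*36)² = 3 - (4 - 540)² = 3 - 1*(-536)² = 3 - 1*287296 = 3 - 287296 = -287293)
(V(-6) + f(l(0)))² = (-287293 - 6)² = (-287299)² = 82540715401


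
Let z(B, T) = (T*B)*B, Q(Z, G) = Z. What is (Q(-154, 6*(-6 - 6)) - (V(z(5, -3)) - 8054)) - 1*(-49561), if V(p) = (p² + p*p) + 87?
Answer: 46124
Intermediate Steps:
z(B, T) = T*B² (z(B, T) = (B*T)*B = T*B²)
V(p) = 87 + 2*p² (V(p) = (p² + p²) + 87 = 2*p² + 87 = 87 + 2*p²)
(Q(-154, 6*(-6 - 6)) - (V(z(5, -3)) - 8054)) - 1*(-49561) = (-154 - ((87 + 2*(-3*5²)²) - 8054)) - 1*(-49561) = (-154 - ((87 + 2*(-3*25)²) - 8054)) + 49561 = (-154 - ((87 + 2*(-75)²) - 8054)) + 49561 = (-154 - ((87 + 2*5625) - 8054)) + 49561 = (-154 - ((87 + 11250) - 8054)) + 49561 = (-154 - (11337 - 8054)) + 49561 = (-154 - 1*3283) + 49561 = (-154 - 3283) + 49561 = -3437 + 49561 = 46124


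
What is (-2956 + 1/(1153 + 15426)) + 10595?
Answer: 126646982/16579 ≈ 7639.0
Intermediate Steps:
(-2956 + 1/(1153 + 15426)) + 10595 = (-2956 + 1/16579) + 10595 = -49007523/16579 + 10595 = 126646982/16579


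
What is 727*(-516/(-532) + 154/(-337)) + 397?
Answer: 34508394/44821 ≈ 769.92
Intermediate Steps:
727*(-516/(-532) + 154/(-337)) + 397 = 727*(-516*(-1/532) + 154*(-1/337)) + 397 = 727*(129/133 - 154/337) + 397 = 727*(22991/44821) + 397 = 16714457/44821 + 397 = 34508394/44821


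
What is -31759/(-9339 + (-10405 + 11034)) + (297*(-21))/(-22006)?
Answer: 14484862/3686005 ≈ 3.9297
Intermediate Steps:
-31759/(-9339 + (-10405 + 11034)) + (297*(-21))/(-22006) = -31759/(-9339 + 629) - 6237*(-1/22006) = -31759/(-8710) + 6237/22006 = -31759*(-1/8710) + 6237/22006 = 2443/670 + 6237/22006 = 14484862/3686005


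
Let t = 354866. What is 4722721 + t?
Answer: 5077587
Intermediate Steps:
4722721 + t = 4722721 + 354866 = 5077587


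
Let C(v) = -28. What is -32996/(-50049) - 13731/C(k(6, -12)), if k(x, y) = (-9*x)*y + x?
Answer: 688146707/1401372 ≈ 491.05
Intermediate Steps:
k(x, y) = x - 9*x*y (k(x, y) = -9*x*y + x = x - 9*x*y)
-32996/(-50049) - 13731/C(k(6, -12)) = -32996/(-50049) - 13731/(-28) = -32996*(-1/50049) - 13731*(-1/28) = 32996/50049 + 13731/28 = 688146707/1401372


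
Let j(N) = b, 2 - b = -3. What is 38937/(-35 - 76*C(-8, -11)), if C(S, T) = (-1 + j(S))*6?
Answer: -38937/1859 ≈ -20.945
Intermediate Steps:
b = 5 (b = 2 - 1*(-3) = 2 + 3 = 5)
j(N) = 5
C(S, T) = 24 (C(S, T) = (-1 + 5)*6 = 4*6 = 24)
38937/(-35 - 76*C(-8, -11)) = 38937/(-35 - 76*24) = 38937/(-35 - 1824) = 38937/(-1859) = 38937*(-1/1859) = -38937/1859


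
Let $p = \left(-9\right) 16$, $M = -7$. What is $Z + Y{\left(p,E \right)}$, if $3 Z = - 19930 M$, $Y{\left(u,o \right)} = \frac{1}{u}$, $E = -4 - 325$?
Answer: $\frac{6696479}{144} \approx 46503.0$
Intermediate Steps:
$E = -329$
$p = -144$
$Z = \frac{139510}{3}$ ($Z = \frac{\left(-19930\right) \left(-7\right)}{3} = \frac{1}{3} \cdot 139510 = \frac{139510}{3} \approx 46503.0$)
$Z + Y{\left(p,E \right)} = \frac{139510}{3} + \frac{1}{-144} = \frac{139510}{3} - \frac{1}{144} = \frac{6696479}{144}$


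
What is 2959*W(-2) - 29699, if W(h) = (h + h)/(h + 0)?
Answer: -23781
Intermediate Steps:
W(h) = 2 (W(h) = (2*h)/h = 2)
2959*W(-2) - 29699 = 2959*2 - 29699 = 5918 - 29699 = -23781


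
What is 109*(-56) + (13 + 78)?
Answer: -6013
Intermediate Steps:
109*(-56) + (13 + 78) = -6104 + 91 = -6013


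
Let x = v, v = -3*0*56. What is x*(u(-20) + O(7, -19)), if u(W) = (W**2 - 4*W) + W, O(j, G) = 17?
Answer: 0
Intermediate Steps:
v = 0 (v = 0*56 = 0)
x = 0
u(W) = W**2 - 3*W
x*(u(-20) + O(7, -19)) = 0*(-20*(-3 - 20) + 17) = 0*(-20*(-23) + 17) = 0*(460 + 17) = 0*477 = 0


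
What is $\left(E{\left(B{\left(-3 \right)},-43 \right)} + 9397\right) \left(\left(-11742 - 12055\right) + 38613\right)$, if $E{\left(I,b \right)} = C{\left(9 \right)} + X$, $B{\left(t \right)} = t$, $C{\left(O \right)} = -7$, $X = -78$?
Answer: $137966592$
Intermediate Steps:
$E{\left(I,b \right)} = -85$ ($E{\left(I,b \right)} = -7 - 78 = -85$)
$\left(E{\left(B{\left(-3 \right)},-43 \right)} + 9397\right) \left(\left(-11742 - 12055\right) + 38613\right) = \left(-85 + 9397\right) \left(\left(-11742 - 12055\right) + 38613\right) = 9312 \left(-23797 + 38613\right) = 9312 \cdot 14816 = 137966592$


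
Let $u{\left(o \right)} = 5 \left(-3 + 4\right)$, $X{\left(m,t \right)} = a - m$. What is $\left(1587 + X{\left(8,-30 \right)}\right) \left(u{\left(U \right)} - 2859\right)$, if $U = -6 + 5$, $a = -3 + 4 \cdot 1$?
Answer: $-4509320$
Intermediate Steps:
$a = 1$ ($a = -3 + 4 = 1$)
$U = -1$
$X{\left(m,t \right)} = 1 - m$
$u{\left(o \right)} = 5$ ($u{\left(o \right)} = 5 \cdot 1 = 5$)
$\left(1587 + X{\left(8,-30 \right)}\right) \left(u{\left(U \right)} - 2859\right) = \left(1587 + \left(1 - 8\right)\right) \left(5 - 2859\right) = \left(1587 + \left(1 - 8\right)\right) \left(-2854\right) = \left(1587 - 7\right) \left(-2854\right) = 1580 \left(-2854\right) = -4509320$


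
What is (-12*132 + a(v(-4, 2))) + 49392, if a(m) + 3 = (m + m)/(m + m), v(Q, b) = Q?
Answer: 47806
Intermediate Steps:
a(m) = -2 (a(m) = -3 + (m + m)/(m + m) = -3 + (2*m)/((2*m)) = -3 + (2*m)*(1/(2*m)) = -3 + 1 = -2)
(-12*132 + a(v(-4, 2))) + 49392 = (-12*132 - 2) + 49392 = (-1584 - 2) + 49392 = -1586 + 49392 = 47806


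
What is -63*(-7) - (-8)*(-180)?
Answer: -999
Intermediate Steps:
-63*(-7) - (-8)*(-180) = 441 - 1*1440 = 441 - 1440 = -999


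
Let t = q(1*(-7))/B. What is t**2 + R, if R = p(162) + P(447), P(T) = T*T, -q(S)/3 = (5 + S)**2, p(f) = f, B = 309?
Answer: 2121492355/10609 ≈ 1.9997e+5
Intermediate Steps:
q(S) = -3*(5 + S)**2
P(T) = T**2
t = -4/103 (t = -3*(5 + 1*(-7))**2/309 = -3*(5 - 7)**2*(1/309) = -3*(-2)**2*(1/309) = -3*4*(1/309) = -12*1/309 = -4/103 ≈ -0.038835)
R = 199971 (R = 162 + 447**2 = 162 + 199809 = 199971)
t**2 + R = (-4/103)**2 + 199971 = 16/10609 + 199971 = 2121492355/10609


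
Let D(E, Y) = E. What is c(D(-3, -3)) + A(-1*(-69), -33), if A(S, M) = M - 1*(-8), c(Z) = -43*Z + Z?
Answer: 101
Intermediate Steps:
c(Z) = -42*Z
A(S, M) = 8 + M (A(S, M) = M + 8 = 8 + M)
c(D(-3, -3)) + A(-1*(-69), -33) = -42*(-3) + (8 - 33) = 126 - 25 = 101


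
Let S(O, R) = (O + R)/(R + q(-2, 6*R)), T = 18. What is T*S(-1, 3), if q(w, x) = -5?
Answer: -18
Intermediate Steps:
S(O, R) = (O + R)/(-5 + R) (S(O, R) = (O + R)/(R - 5) = (O + R)/(-5 + R))
T*S(-1, 3) = 18*((-1 + 3)/(-5 + 3)) = 18*(2/(-2)) = 18*(-1/2*2) = 18*(-1) = -18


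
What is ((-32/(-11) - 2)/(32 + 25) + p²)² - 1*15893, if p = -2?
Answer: -6241658873/393129 ≈ -15877.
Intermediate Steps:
((-32/(-11) - 2)/(32 + 25) + p²)² - 1*15893 = ((-32/(-11) - 2)/(32 + 25) + (-2)²)² - 1*15893 = ((-32*(-1/11) - 2)/57 + 4)² - 15893 = ((32/11 - 2)*(1/57) + 4)² - 15893 = ((10/11)*(1/57) + 4)² - 15893 = (10/627 + 4)² - 15893 = (2518/627)² - 15893 = 6340324/393129 - 15893 = -6241658873/393129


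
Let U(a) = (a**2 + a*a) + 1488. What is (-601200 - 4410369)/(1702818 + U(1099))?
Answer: -5011569/4119908 ≈ -1.2164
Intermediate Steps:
U(a) = 1488 + 2*a**2 (U(a) = (a**2 + a**2) + 1488 = 2*a**2 + 1488 = 1488 + 2*a**2)
(-601200 - 4410369)/(1702818 + U(1099)) = (-601200 - 4410369)/(1702818 + (1488 + 2*1099**2)) = -5011569/(1702818 + (1488 + 2*1207801)) = -5011569/(1702818 + (1488 + 2415602)) = -5011569/(1702818 + 2417090) = -5011569/4119908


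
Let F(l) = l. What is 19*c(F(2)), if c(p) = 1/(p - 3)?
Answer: -19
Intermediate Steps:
c(p) = 1/(-3 + p)
19*c(F(2)) = 19/(-3 + 2) = 19/(-1) = 19*(-1) = -19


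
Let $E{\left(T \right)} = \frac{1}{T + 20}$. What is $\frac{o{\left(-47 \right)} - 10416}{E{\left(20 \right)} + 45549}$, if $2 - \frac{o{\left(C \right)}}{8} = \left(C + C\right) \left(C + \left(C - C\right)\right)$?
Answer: $- \frac{1829760}{1821961} \approx -1.0043$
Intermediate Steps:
$o{\left(C \right)} = 16 - 16 C^{2}$ ($o{\left(C \right)} = 16 - 8 \left(C + C\right) \left(C + \left(C - C\right)\right) = 16 - 8 \cdot 2 C \left(C + 0\right) = 16 - 8 \cdot 2 C C = 16 - 8 \cdot 2 C^{2} = 16 - 16 C^{2}$)
$E{\left(T \right)} = \frac{1}{20 + T}$
$\frac{o{\left(-47 \right)} - 10416}{E{\left(20 \right)} + 45549} = \frac{\left(16 - 16 \left(-47\right)^{2}\right) - 10416}{\frac{1}{20 + 20} + 45549} = \frac{\left(16 - 35344\right) - 10416}{\frac{1}{40} + 45549} = \frac{-35328 - 10416}{\frac{1821961}{40}} = \left(-45744\right) \frac{40}{1821961} = - \frac{1829760}{1821961}$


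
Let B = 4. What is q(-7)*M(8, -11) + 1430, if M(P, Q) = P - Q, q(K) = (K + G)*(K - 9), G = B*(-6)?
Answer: 10854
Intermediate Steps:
G = -24 (G = 4*(-6) = -24)
q(K) = (-24 + K)*(-9 + K) (q(K) = (K - 24)*(K - 9) = (-24 + K)*(-9 + K))
q(-7)*M(8, -11) + 1430 = (216 + (-7)**2 - 33*(-7))*(8 - 1*(-11)) + 1430 = (216 + 49 + 231)*(8 + 11) + 1430 = 496*19 + 1430 = 9424 + 1430 = 10854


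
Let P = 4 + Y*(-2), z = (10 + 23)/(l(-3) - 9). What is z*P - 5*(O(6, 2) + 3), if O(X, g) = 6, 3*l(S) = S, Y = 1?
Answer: -258/5 ≈ -51.600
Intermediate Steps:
l(S) = S/3
z = -33/10 (z = (10 + 23)/((1/3)*(-3) - 9) = 33/(-1 - 9) = 33/(-10) = 33*(-1/10) = -33/10 ≈ -3.3000)
P = 2 (P = 4 + 1*(-2) = 4 - 2 = 2)
z*P - 5*(O(6, 2) + 3) = -33/10*2 - 5*(6 + 3) = -33/5 - 5*9 = -33/5 - 45 = -258/5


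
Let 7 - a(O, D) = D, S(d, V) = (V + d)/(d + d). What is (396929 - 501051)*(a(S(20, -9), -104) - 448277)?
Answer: 46663940252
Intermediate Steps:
S(d, V) = (V + d)/(2*d) (S(d, V) = (V + d)/((2*d)) = (V + d)*(1/(2*d)) = (V + d)/(2*d))
a(O, D) = 7 - D
(396929 - 501051)*(a(S(20, -9), -104) - 448277) = (396929 - 501051)*((7 - 1*(-104)) - 448277) = -104122*((7 + 104) - 448277) = -104122*(111 - 448277) = -104122*(-448166) = 46663940252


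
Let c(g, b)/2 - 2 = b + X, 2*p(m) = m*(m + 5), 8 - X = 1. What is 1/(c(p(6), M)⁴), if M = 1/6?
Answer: 81/9150625 ≈ 8.8519e-6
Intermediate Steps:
X = 7 (X = 8 - 1*1 = 8 - 1 = 7)
M = ⅙ ≈ 0.16667
p(m) = m*(5 + m)/2 (p(m) = (m*(m + 5))/2 = (m*(5 + m))/2 = m*(5 + m)/2)
c(g, b) = 18 + 2*b (c(g, b) = 4 + 2*(b + 7) = 4 + 2*(7 + b) = 4 + (14 + 2*b) = 18 + 2*b)
1/(c(p(6), M)⁴) = 1/((18 + 2*(⅙))⁴) = 1/((18 + ⅓)⁴) = 1/((55/3)⁴) = 1/(9150625/81) = 81/9150625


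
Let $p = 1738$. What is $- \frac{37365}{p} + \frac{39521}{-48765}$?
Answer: $- \frac{1890791723}{84753570} \approx -22.309$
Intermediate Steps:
$- \frac{37365}{p} + \frac{39521}{-48765} = - \frac{37365}{1738} + \frac{39521}{-48765} = \left(-37365\right) \frac{1}{1738} + 39521 \left(- \frac{1}{48765}\right) = - \frac{37365}{1738} - \frac{39521}{48765} = - \frac{1890791723}{84753570}$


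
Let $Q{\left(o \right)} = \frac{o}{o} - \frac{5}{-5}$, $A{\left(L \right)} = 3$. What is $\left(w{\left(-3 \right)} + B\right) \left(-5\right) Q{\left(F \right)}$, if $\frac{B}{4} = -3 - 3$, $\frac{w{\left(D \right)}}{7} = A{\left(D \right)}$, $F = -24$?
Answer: $30$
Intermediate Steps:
$w{\left(D \right)} = 21$ ($w{\left(D \right)} = 7 \cdot 3 = 21$)
$B = -24$ ($B = 4 \left(-3 - 3\right) = 4 \left(-6\right) = -24$)
$Q{\left(o \right)} = 2$ ($Q{\left(o \right)} = 1 - -1 = 1 + 1 = 2$)
$\left(w{\left(-3 \right)} + B\right) \left(-5\right) Q{\left(F \right)} = \left(21 - 24\right) \left(-5\right) 2 = \left(-3\right) \left(-5\right) 2 = 15 \cdot 2 = 30$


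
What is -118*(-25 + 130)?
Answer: -12390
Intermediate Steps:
-118*(-25 + 130) = -118*105 = -12390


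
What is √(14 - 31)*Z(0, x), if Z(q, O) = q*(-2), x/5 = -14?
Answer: 0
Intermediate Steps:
x = -70 (x = 5*(-14) = -70)
Z(q, O) = -2*q
√(14 - 31)*Z(0, x) = √(14 - 31)*(-2*0) = √(-17)*0 = (I*√17)*0 = 0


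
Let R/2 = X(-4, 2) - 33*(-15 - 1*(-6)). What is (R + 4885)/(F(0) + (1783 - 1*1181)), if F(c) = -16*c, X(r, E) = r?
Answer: 5471/602 ≈ 9.0880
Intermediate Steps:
R = 586 (R = 2*(-4 - 33*(-15 - 1*(-6))) = 2*(-4 - 33*(-15 + 6)) = 2*(-4 - 33*(-9)) = 2*(-4 + 297) = 2*293 = 586)
(R + 4885)/(F(0) + (1783 - 1*1181)) = (586 + 4885)/(-16*0 + (1783 - 1*1181)) = 5471/(0 + (1783 - 1181)) = 5471/(0 + 602) = 5471/602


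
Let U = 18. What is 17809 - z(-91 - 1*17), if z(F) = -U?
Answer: 17827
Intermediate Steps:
z(F) = -18 (z(F) = -1*18 = -18)
17809 - z(-91 - 1*17) = 17809 - 1*(-18) = 17809 + 18 = 17827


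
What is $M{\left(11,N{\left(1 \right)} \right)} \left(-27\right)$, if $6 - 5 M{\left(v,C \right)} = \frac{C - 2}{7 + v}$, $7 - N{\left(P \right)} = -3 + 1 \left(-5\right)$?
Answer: $- \frac{57}{2} \approx -28.5$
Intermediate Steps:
$N{\left(P \right)} = 15$ ($N{\left(P \right)} = 7 - \left(-3 + 1 \left(-5\right)\right) = 7 - \left(-3 - 5\right) = 7 - -8 = 7 + 8 = 15$)
$M{\left(v,C \right)} = \frac{6}{5} - \frac{-2 + C}{5 \left(7 + v\right)}$ ($M{\left(v,C \right)} = \frac{6}{5} - \frac{\left(C - 2\right) \frac{1}{7 + v}}{5} = \frac{6}{5} - \frac{\left(-2 + C\right) \frac{1}{7 + v}}{5} = \frac{6}{5} - \frac{\frac{1}{7 + v} \left(-2 + C\right)}{5} = \frac{6}{5} - \frac{-2 + C}{5 \left(7 + v\right)}$)
$M{\left(11,N{\left(1 \right)} \right)} \left(-27\right) = \frac{44 - 15 + 6 \cdot 11}{5 \left(7 + 11\right)} \left(-27\right) = \frac{44 - 15 + 66}{5 \cdot 18} \left(-27\right) = \frac{1}{5} \cdot \frac{1}{18} \cdot 95 \left(-27\right) = \frac{19}{18} \left(-27\right) = - \frac{57}{2}$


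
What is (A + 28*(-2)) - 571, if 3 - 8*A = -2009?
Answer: -751/2 ≈ -375.50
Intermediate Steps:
A = 503/2 (A = 3/8 - 1/8*(-2009) = 3/8 + 2009/8 = 503/2 ≈ 251.50)
(A + 28*(-2)) - 571 = (503/2 + 28*(-2)) - 571 = (503/2 - 56) - 571 = 391/2 - 571 = -751/2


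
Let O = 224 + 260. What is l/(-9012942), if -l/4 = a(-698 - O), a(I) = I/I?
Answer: 2/4506471 ≈ 4.4381e-7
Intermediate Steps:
O = 484
a(I) = 1
l = -4 (l = -4*1 = -4)
l/(-9012942) = -4/(-9012942) = -4*(-1/9012942) = 2/4506471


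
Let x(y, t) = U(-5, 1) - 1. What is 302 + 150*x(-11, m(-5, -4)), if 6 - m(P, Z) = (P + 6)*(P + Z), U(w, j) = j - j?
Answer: 152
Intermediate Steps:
U(w, j) = 0
m(P, Z) = 6 - (6 + P)*(P + Z) (m(P, Z) = 6 - (P + 6)*(P + Z) = 6 - (6 + P)*(P + Z))
x(y, t) = -1 (x(y, t) = 0 - 1 = -1)
302 + 150*x(-11, m(-5, -4)) = 302 + 150*(-1) = 302 - 150 = 152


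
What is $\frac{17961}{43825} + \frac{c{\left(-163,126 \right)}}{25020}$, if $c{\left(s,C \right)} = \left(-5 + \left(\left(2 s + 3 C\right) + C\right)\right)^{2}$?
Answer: $\frac{352204529}{219300300} \approx 1.606$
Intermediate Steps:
$c{\left(s,C \right)} = \left(-5 + 2 s + 4 C\right)^{2}$ ($c{\left(s,C \right)} = \left(-5 + \left(2 s + 4 C\right)\right)^{2} = \left(-5 + 2 s + 4 C\right)^{2}$)
$\frac{17961}{43825} + \frac{c{\left(-163,126 \right)}}{25020} = \frac{17961}{43825} + \frac{\left(-5 + 2 \left(-163\right) + 4 \cdot 126\right)^{2}}{25020} = 17961 \cdot \frac{1}{43825} + \left(-5 - 326 + 504\right)^{2} \cdot \frac{1}{25020} = \frac{17961}{43825} + 173^{2} \cdot \frac{1}{25020} = \frac{17961}{43825} + 29929 \cdot \frac{1}{25020} = \frac{17961}{43825} + \frac{29929}{25020} = \frac{352204529}{219300300}$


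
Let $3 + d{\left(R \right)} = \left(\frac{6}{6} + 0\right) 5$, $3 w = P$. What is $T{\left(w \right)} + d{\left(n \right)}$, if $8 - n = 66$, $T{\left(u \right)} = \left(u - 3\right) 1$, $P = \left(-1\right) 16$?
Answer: $- \frac{19}{3} \approx -6.3333$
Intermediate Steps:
$P = -16$
$w = - \frac{16}{3}$ ($w = \frac{1}{3} \left(-16\right) = - \frac{16}{3} \approx -5.3333$)
$T{\left(u \right)} = -3 + u$ ($T{\left(u \right)} = \left(-3 + u\right) 1 = -3 + u$)
$n = -58$ ($n = 8 - 66 = -58$)
$d{\left(R \right)} = 2$ ($d{\left(R \right)} = -3 + \left(\frac{6}{6} + 0\right) 5 = -3 + \left(6 \cdot \frac{1}{6} + 0\right) 5 = -3 + \left(1 + 0\right) 5 = -3 + 1 \cdot 5 = -3 + 5 = 2$)
$T{\left(w \right)} + d{\left(n \right)} = \left(-3 - \frac{16}{3}\right) + 2 = - \frac{25}{3} + 2 = - \frac{19}{3}$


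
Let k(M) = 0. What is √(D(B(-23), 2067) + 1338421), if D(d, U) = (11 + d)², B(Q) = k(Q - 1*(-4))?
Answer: √1338542 ≈ 1157.0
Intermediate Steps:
B(Q) = 0
√(D(B(-23), 2067) + 1338421) = √((11 + 0)² + 1338421) = √(11² + 1338421) = √(121 + 1338421) = √1338542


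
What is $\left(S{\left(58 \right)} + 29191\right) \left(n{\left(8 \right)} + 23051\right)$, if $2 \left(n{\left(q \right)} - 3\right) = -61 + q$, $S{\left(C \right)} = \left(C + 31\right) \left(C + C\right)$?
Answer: $\frac{1819863325}{2} \approx 9.0993 \cdot 10^{8}$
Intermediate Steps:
$S{\left(C \right)} = 2 C \left(31 + C\right)$ ($S{\left(C \right)} = \left(31 + C\right) 2 C = 2 C \left(31 + C\right)$)
$n{\left(q \right)} = - \frac{55}{2} + \frac{q}{2}$ ($n{\left(q \right)} = 3 + \frac{-61 + q}{2} = 3 + \left(- \frac{61}{2} + \frac{q}{2}\right) = - \frac{55}{2} + \frac{q}{2}$)
$\left(S{\left(58 \right)} + 29191\right) \left(n{\left(8 \right)} + 23051\right) = \left(2 \cdot 58 \left(31 + 58\right) + 29191\right) \left(\left(- \frac{55}{2} + \frac{1}{2} \cdot 8\right) + 23051\right) = \left(2 \cdot 58 \cdot 89 + 29191\right) \left(\left(- \frac{55}{2} + 4\right) + 23051\right) = \left(10324 + 29191\right) \left(- \frac{47}{2} + 23051\right) = 39515 \cdot \frac{46055}{2} = \frac{1819863325}{2}$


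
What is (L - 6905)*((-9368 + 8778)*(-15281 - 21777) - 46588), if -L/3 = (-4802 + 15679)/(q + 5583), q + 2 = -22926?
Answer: -2612325309561408/17345 ≈ -1.5061e+11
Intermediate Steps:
q = -22928 (q = -2 - 22926 = -22928)
L = 32631/17345 (L = -3*(-4802 + 15679)/(-22928 + 5583) = -32631/(-17345) = -32631*(-1)/17345 = -3*(-10877/17345) = 32631/17345 ≈ 1.8813)
(L - 6905)*((-9368 + 8778)*(-15281 - 21777) - 46588) = (32631/17345 - 6905)*((-9368 + 8778)*(-15281 - 21777) - 46588) = -119734594*(-590*(-37058) - 46588)/17345 = -119734594*(21864220 - 46588)/17345 = -119734594/17345*21817632 = -2612325309561408/17345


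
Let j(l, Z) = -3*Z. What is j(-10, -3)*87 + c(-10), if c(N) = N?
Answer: 773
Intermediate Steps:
j(-10, -3)*87 + c(-10) = -3*(-3)*87 - 10 = 9*87 - 10 = 783 - 10 = 773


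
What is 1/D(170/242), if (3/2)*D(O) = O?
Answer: 363/170 ≈ 2.1353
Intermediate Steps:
D(O) = 2*O/3
1/D(170/242) = 1/(2*(170/242)/3) = 1/(2*(170*(1/242))/3) = 1/((2/3)*(85/121)) = 1/(170/363) = 363/170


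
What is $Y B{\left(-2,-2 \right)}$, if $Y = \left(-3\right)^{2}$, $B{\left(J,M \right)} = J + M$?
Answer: $-36$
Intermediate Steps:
$Y = 9$
$Y B{\left(-2,-2 \right)} = 9 \left(-2 - 2\right) = 9 \left(-4\right) = -36$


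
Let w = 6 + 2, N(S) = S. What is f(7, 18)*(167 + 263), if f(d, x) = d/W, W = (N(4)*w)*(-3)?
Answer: -1505/48 ≈ -31.354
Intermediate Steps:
w = 8
W = -96 (W = (4*8)*(-3) = 32*(-3) = -96)
f(d, x) = -d/96 (f(d, x) = d/(-96) = d*(-1/96) = -d/96)
f(7, 18)*(167 + 263) = (-1/96*7)*(167 + 263) = -7/96*430 = -1505/48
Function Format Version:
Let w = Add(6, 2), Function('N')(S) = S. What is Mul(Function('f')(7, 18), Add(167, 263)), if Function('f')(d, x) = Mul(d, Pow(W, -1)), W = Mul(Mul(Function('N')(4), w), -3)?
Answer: Rational(-1505, 48) ≈ -31.354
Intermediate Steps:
w = 8
W = -96 (W = Mul(Mul(4, 8), -3) = Mul(32, -3) = -96)
Function('f')(d, x) = Mul(Rational(-1, 96), d) (Function('f')(d, x) = Mul(d, Pow(-96, -1)) = Mul(d, Rational(-1, 96)) = Mul(Rational(-1, 96), d))
Mul(Function('f')(7, 18), Add(167, 263)) = Mul(Mul(Rational(-1, 96), 7), Add(167, 263)) = Mul(Rational(-7, 96), 430) = Rational(-1505, 48)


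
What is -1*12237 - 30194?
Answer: -42431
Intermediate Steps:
-1*12237 - 30194 = -12237 - 30194 = -42431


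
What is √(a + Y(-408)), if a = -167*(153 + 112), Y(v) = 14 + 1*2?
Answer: I*√44239 ≈ 210.33*I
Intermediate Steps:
Y(v) = 16 (Y(v) = 14 + 2 = 16)
a = -44255 (a = -167*265 = -44255)
√(a + Y(-408)) = √(-44255 + 16) = √(-44239) = I*√44239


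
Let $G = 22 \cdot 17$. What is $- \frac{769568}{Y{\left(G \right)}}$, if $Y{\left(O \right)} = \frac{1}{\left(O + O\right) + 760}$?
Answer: $-1160508544$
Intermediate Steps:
$G = 374$
$Y{\left(O \right)} = \frac{1}{760 + 2 O}$ ($Y{\left(O \right)} = \frac{1}{2 O + 760} = \frac{1}{760 + 2 O}$)
$- \frac{769568}{Y{\left(G \right)}} = - \frac{769568}{\frac{1}{2} \frac{1}{380 + 374}} = - \frac{769568}{\frac{1}{2} \cdot \frac{1}{754}} = - 769568 \frac{1}{\frac{1}{1508}} = \left(-769568\right) 1508 = -1160508544$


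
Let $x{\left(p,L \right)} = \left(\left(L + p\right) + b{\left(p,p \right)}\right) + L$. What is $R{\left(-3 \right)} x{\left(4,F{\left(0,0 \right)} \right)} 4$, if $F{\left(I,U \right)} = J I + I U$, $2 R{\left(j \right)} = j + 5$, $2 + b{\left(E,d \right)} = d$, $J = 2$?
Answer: $24$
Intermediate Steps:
$b{\left(E,d \right)} = -2 + d$
$R{\left(j \right)} = \frac{5}{2} + \frac{j}{2}$ ($R{\left(j \right)} = \frac{j + 5}{2} = \frac{5 + j}{2} = \frac{5}{2} + \frac{j}{2}$)
$F{\left(I,U \right)} = 2 I + I U$
$x{\left(p,L \right)} = -2 + 2 L + 2 p$ ($x{\left(p,L \right)} = \left(\left(L + p\right) + \left(-2 + p\right)\right) + L = \left(-2 + L + 2 p\right) + L = -2 + 2 L + 2 p$)
$R{\left(-3 \right)} x{\left(4,F{\left(0,0 \right)} \right)} 4 = \left(\frac{5}{2} + \frac{1}{2} \left(-3\right)\right) \left(-2 + 2 \cdot 0 \left(2 + 0\right) + 2 \cdot 4\right) 4 = \left(\frac{5}{2} - \frac{3}{2}\right) \left(-2 + 2 \cdot 0 \cdot 2 + 8\right) 4 = 1 \left(-2 + 2 \cdot 0 + 8\right) 4 = 1 \left(-2 + 0 + 8\right) 4 = 1 \cdot 6 \cdot 4 = 6 \cdot 4 = 24$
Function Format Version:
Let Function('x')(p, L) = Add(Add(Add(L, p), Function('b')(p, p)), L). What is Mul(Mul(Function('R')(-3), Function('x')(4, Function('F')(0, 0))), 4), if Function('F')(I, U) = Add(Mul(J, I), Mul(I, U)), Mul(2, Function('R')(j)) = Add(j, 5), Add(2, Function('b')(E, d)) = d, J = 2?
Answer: 24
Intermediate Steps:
Function('b')(E, d) = Add(-2, d)
Function('R')(j) = Add(Rational(5, 2), Mul(Rational(1, 2), j)) (Function('R')(j) = Mul(Rational(1, 2), Add(j, 5)) = Mul(Rational(1, 2), Add(5, j)) = Add(Rational(5, 2), Mul(Rational(1, 2), j)))
Function('F')(I, U) = Add(Mul(2, I), Mul(I, U))
Function('x')(p, L) = Add(-2, Mul(2, L), Mul(2, p)) (Function('x')(p, L) = Add(Add(Add(L, p), Add(-2, p)), L) = Add(Add(-2, L, Mul(2, p)), L) = Add(-2, Mul(2, L), Mul(2, p)))
Mul(Mul(Function('R')(-3), Function('x')(4, Function('F')(0, 0))), 4) = Mul(Mul(Add(Rational(5, 2), Mul(Rational(1, 2), -3)), Add(-2, Mul(2, Mul(0, Add(2, 0))), Mul(2, 4))), 4) = Mul(Mul(Add(Rational(5, 2), Rational(-3, 2)), Add(-2, Mul(2, Mul(0, 2)), 8)), 4) = Mul(Mul(1, Add(-2, Mul(2, 0), 8)), 4) = Mul(Mul(1, Add(-2, 0, 8)), 4) = Mul(Mul(1, 6), 4) = Mul(6, 4) = 24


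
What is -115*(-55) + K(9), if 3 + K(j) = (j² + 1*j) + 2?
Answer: 6414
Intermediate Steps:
K(j) = -1 + j + j² (K(j) = -3 + ((j² + 1*j) + 2) = -3 + ((j² + j) + 2) = -3 + ((j + j²) + 2) = -3 + (2 + j + j²) = -1 + j + j²)
-115*(-55) + K(9) = -115*(-55) + (-1 + 9 + 9²) = 6325 + (-1 + 9 + 81) = 6325 + 89 = 6414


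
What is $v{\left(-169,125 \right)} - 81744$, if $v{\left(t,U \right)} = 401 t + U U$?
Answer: $-133888$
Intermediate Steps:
$v{\left(t,U \right)} = U^{2} + 401 t$ ($v{\left(t,U \right)} = 401 t + U^{2} = U^{2} + 401 t$)
$v{\left(-169,125 \right)} - 81744 = \left(125^{2} + 401 \left(-169\right)\right) - 81744 = \left(15625 - 67769\right) - 81744 = -52144 - 81744 = -133888$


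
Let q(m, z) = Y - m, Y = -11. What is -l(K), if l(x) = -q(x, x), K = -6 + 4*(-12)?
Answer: 43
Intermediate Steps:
q(m, z) = -11 - m
K = -54 (K = -6 - 48 = -54)
l(x) = 11 + x (l(x) = -(-11 - x) = 11 + x)
-l(K) = -(11 - 54) = -1*(-43) = 43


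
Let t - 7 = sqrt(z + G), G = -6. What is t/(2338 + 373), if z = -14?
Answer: 7/2711 + 2*I*sqrt(5)/2711 ≈ 0.0025821 + 0.0016496*I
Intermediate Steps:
t = 7 + 2*I*sqrt(5) (t = 7 + sqrt(-14 - 6) = 7 + sqrt(-20) = 7 + 2*I*sqrt(5) ≈ 7.0 + 4.4721*I)
t/(2338 + 373) = (7 + 2*I*sqrt(5))/(2338 + 373) = (7 + 2*I*sqrt(5))/2711 = 7/2711 + 2*I*sqrt(5)/2711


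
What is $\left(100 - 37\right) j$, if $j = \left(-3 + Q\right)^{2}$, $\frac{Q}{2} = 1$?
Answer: $63$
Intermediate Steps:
$Q = 2$ ($Q = 2 \cdot 1 = 2$)
$j = 1$ ($j = \left(-3 + 2\right)^{2} = \left(-1\right)^{2} = 1$)
$\left(100 - 37\right) j = \left(100 - 37\right) 1 = 63 \cdot 1 = 63$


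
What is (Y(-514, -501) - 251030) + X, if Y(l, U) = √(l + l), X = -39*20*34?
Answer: -277550 + 2*I*√257 ≈ -2.7755e+5 + 32.062*I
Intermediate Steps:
X = -26520 (X = -780*34 = -26520)
Y(l, U) = √2*√l (Y(l, U) = √(2*l) = √2*√l)
(Y(-514, -501) - 251030) + X = (√2*√(-514) - 251030) - 26520 = (√2*(I*√514) - 251030) - 26520 = (2*I*√257 - 251030) - 26520 = (-251030 + 2*I*√257) - 26520 = -277550 + 2*I*√257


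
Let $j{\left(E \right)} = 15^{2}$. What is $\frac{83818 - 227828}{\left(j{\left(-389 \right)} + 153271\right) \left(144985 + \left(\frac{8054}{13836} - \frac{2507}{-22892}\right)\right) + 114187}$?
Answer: $- \frac{2850801366570}{440553588779680549} \approx -6.471 \cdot 10^{-6}$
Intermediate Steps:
$j{\left(E \right)} = 225$
$\frac{83818 - 227828}{\left(j{\left(-389 \right)} + 153271\right) \left(144985 + \left(\frac{8054}{13836} - \frac{2507}{-22892}\right)\right) + 114187} = \frac{83818 - 227828}{\left(225 + 153271\right) \left(144985 + \left(\frac{8054}{13836} - \frac{2507}{-22892}\right)\right) + 114187} = - \frac{144010}{153496 \left(144985 + \left(8054 \cdot \frac{1}{13836} - - \frac{2507}{22892}\right)\right) + 114187} = - \frac{144010}{153496 \left(144985 + \left(\frac{4027}{6918} + \frac{2507}{22892}\right)\right) + 114187} = - \frac{144010}{153496 \left(144985 + \frac{54764755}{79183428}\right) + 114187} = - \frac{144010}{153496 \cdot \frac{11480464073335}{79183428} + 114187} = - \frac{144010}{\frac{440551328350157290}{19795857} + 114187} = - \frac{144010}{\frac{440553588779680549}{19795857}} = \left(-144010\right) \frac{19795857}{440553588779680549} = - \frac{2850801366570}{440553588779680549}$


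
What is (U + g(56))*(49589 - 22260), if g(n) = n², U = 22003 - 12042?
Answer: 357927913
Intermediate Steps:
U = 9961
(U + g(56))*(49589 - 22260) = (9961 + 56²)*(49589 - 22260) = (9961 + 3136)*27329 = 13097*27329 = 357927913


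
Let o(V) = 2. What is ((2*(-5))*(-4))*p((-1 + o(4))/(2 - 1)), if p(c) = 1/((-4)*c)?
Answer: -10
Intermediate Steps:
p(c) = -1/(4*c)
((2*(-5))*(-4))*p((-1 + o(4))/(2 - 1)) = ((2*(-5))*(-4))*(-(2 - 1)/(-1 + 2)/4) = (-10*(-4))*(-1/(4*1)) = 40*(-1/(4*1)) = 40*(-¼/1) = 40*(-¼*1) = 40*(-¼) = -10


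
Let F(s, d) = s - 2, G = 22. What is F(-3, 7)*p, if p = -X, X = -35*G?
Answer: -3850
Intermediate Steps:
F(s, d) = -2 + s
X = -770 (X = -35*22 = -770)
p = 770 (p = -1*(-770) = 770)
F(-3, 7)*p = (-2 - 3)*770 = -5*770 = -3850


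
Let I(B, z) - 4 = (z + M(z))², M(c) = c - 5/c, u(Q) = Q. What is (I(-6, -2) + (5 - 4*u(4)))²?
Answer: 361/16 ≈ 22.563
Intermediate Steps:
M(c) = c - 5/c
I(B, z) = 4 + (-5/z + 2*z)² (I(B, z) = 4 + (z + (z - 5/z))² = 4 + (-5/z + 2*z)²)
(I(-6, -2) + (5 - 4*u(4)))² = ((-16 + 4*(-2)² + 25/(-2)²) + (5 - 4*4))² = ((-16 + 4*4 + 25*(¼)) + (5 - 16))² = ((-16 + 16 + 25/4) - 11)² = (25/4 - 11)² = (-19/4)² = 361/16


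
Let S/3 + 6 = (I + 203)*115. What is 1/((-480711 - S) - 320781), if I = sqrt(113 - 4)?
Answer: -290503/253171654452 + 115*sqrt(109)/253171654452 ≈ -1.1427e-6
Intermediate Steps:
I = sqrt(109) ≈ 10.440
S = 70017 + 345*sqrt(109) (S = -18 + 3*((sqrt(109) + 203)*115) = -18 + 3*((203 + sqrt(109))*115) = -18 + 3*(23345 + 115*sqrt(109)) = -18 + (70035 + 345*sqrt(109)) = 70017 + 345*sqrt(109) ≈ 73619.)
1/((-480711 - S) - 320781) = 1/((-480711 - (70017 + 345*sqrt(109))) - 320781) = 1/((-480711 + (-70017 - 345*sqrt(109))) - 320781) = 1/((-550728 - 345*sqrt(109)) - 320781) = 1/(-871509 - 345*sqrt(109))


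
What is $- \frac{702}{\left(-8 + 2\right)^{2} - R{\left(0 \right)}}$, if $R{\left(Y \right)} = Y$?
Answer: $- \frac{39}{2} \approx -19.5$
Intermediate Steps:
$- \frac{702}{\left(-8 + 2\right)^{2} - R{\left(0 \right)}} = - \frac{702}{\left(-8 + 2\right)^{2} - 0} = - \frac{702}{\left(-6\right)^{2} + 0} = - \frac{702}{36 + 0} = - \frac{702}{36} = \left(-702\right) \frac{1}{36} = - \frac{39}{2}$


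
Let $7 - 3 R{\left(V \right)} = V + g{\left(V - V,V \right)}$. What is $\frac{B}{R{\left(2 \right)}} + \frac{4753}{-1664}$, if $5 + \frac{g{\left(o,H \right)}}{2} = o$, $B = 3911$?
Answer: $\frac{6484139}{8320} \approx 779.34$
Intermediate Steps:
$g{\left(o,H \right)} = -10 + 2 o$
$R{\left(V \right)} = \frac{17}{3} - \frac{V}{3}$ ($R{\left(V \right)} = \frac{7}{3} - \frac{V + \left(-10 + 2 \left(V - V\right)\right)}{3} = \frac{7}{3} - \frac{V + \left(-10 + 2 \cdot 0\right)}{3} = \frac{7}{3} - \frac{V + \left(-10 + 0\right)}{3} = \frac{7}{3} - \frac{V - 10}{3} = \frac{7}{3} - \frac{-10 + V}{3} = \frac{7}{3} - \left(- \frac{10}{3} + \frac{V}{3}\right) = \frac{17}{3} - \frac{V}{3}$)
$\frac{B}{R{\left(2 \right)}} + \frac{4753}{-1664} = \frac{3911}{\frac{17}{3} - \frac{2}{3}} + \frac{4753}{-1664} = \frac{3911}{\frac{17}{3} - \frac{2}{3}} + 4753 \left(- \frac{1}{1664}\right) = \frac{3911}{5} - \frac{4753}{1664} = \frac{6484139}{8320}$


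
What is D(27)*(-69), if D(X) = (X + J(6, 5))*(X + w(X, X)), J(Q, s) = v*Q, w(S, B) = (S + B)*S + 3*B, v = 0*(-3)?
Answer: -2917458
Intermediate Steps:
v = 0
w(S, B) = 3*B + S*(B + S) (w(S, B) = (B + S)*S + 3*B = S*(B + S) + 3*B = 3*B + S*(B + S))
J(Q, s) = 0 (J(Q, s) = 0*Q = 0)
D(X) = X*(2*X**2 + 4*X) (D(X) = (X + 0)*(X + (X**2 + 3*X + X*X)) = X*(X + (X**2 + 3*X + X**2)) = X*(X + (2*X**2 + 3*X)) = X*(2*X**2 + 4*X))
D(27)*(-69) = (2*27**2*(2 + 27))*(-69) = (2*729*29)*(-69) = 42282*(-69) = -2917458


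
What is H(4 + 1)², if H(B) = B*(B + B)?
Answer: 2500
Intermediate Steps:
H(B) = 2*B² (H(B) = B*(2*B) = 2*B²)
H(4 + 1)² = (2*(4 + 1)²)² = (2*5²)² = (2*25)² = 50² = 2500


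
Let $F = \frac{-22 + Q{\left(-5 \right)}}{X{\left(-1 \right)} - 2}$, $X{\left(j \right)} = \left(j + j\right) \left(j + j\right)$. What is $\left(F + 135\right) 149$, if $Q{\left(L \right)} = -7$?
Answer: $\frac{35909}{2} \approx 17955.0$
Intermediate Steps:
$X{\left(j \right)} = 4 j^{2}$ ($X{\left(j \right)} = 2 j 2 j = 4 j^{2}$)
$F = - \frac{29}{2}$ ($F = \frac{-22 - 7}{4 \left(-1\right)^{2} - 2} = - \frac{29}{4 \cdot 1 - 2} = - \frac{29}{4 - 2} = - \frac{29}{2} \approx -14.5$)
$\left(F + 135\right) 149 = \left(- \frac{29}{2} + 135\right) 149 = \frac{241}{2} \cdot 149 = \frac{35909}{2}$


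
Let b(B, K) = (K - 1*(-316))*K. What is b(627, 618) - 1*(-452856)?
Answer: 1030068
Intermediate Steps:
b(B, K) = K*(316 + K) (b(B, K) = (K + 316)*K = (316 + K)*K = K*(316 + K))
b(627, 618) - 1*(-452856) = 618*(316 + 618) - 1*(-452856) = 618*934 + 452856 = 577212 + 452856 = 1030068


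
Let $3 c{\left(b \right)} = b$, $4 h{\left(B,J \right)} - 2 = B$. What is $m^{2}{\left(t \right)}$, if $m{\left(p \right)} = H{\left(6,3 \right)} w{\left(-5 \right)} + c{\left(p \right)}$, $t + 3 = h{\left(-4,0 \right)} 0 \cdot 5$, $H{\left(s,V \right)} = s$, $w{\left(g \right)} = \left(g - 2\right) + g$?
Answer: $5329$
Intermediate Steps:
$h{\left(B,J \right)} = \frac{1}{2} + \frac{B}{4}$
$w{\left(g \right)} = -2 + 2 g$ ($w{\left(g \right)} = \left(-2 + g\right) + g = -2 + 2 g$)
$c{\left(b \right)} = \frac{b}{3}$
$t = -3$ ($t = -3 + \left(\frac{1}{2} + \frac{1}{4} \left(-4\right)\right) 0 \cdot 5 = -3 + \left(\frac{1}{2} - 1\right) 0 \cdot 5 = -3 + \left(- \frac{1}{2}\right) 0 \cdot 5 = -3 + 0 \cdot 5 = -3 + 0 = -3$)
$m{\left(p \right)} = -72 + \frac{p}{3}$ ($m{\left(p \right)} = 6 \left(-2 + 2 \left(-5\right)\right) + \frac{p}{3} = 6 \left(-2 - 10\right) + \frac{p}{3} = 6 \left(-12\right) + \frac{p}{3} = -72 + \frac{p}{3}$)
$m^{2}{\left(t \right)} = \left(-72 + \frac{1}{3} \left(-3\right)\right)^{2} = \left(-72 - 1\right)^{2} = \left(-73\right)^{2} = 5329$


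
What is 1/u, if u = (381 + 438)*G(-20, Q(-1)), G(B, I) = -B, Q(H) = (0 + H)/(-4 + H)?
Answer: 1/16380 ≈ 6.1050e-5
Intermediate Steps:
Q(H) = H/(-4 + H)
u = 16380 (u = (381 + 438)*(-1*(-20)) = 819*20 = 16380)
1/u = 1/16380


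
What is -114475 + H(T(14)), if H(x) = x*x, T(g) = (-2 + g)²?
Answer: -93739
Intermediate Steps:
H(x) = x²
-114475 + H(T(14)) = -114475 + ((-2 + 14)²)² = -114475 + (12²)² = -114475 + 144² = -114475 + 20736 = -93739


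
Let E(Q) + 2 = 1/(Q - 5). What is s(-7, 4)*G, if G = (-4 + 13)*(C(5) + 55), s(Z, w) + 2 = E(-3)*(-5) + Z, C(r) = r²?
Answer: 1170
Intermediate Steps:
E(Q) = -2 + 1/(-5 + Q) (E(Q) = -2 + 1/(Q - 5) = -2 + 1/(-5 + Q))
s(Z, w) = 69/8 + Z (s(Z, w) = -2 + (((11 - 2*(-3))/(-5 - 3))*(-5) + Z) = -2 + (((11 + 6)/(-8))*(-5) + Z) = -2 + (-⅛*17*(-5) + Z) = -2 + (-17/8*(-5) + Z) = -2 + (85/8 + Z) = 69/8 + Z)
G = 720 (G = (-4 + 13)*(5² + 55) = 9*(25 + 55) = 9*80 = 720)
s(-7, 4)*G = (69/8 - 7)*720 = (13/8)*720 = 1170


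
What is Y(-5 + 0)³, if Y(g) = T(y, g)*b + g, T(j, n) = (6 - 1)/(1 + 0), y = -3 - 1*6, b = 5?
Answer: 8000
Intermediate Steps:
y = -9 (y = -3 - 6 = -9)
T(j, n) = 5 (T(j, n) = 5/1 = 5*1 = 5)
Y(g) = 25 + g (Y(g) = 5*5 + g = 25 + g)
Y(-5 + 0)³ = (25 + (-5 + 0))³ = (25 - 5)³ = 20³ = 8000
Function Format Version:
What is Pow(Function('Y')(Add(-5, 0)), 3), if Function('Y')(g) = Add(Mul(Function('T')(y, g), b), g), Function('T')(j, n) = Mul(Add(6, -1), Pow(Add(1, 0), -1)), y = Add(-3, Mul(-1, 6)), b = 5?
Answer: 8000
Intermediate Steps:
y = -9 (y = Add(-3, -6) = -9)
Function('T')(j, n) = 5 (Function('T')(j, n) = Mul(5, Pow(1, -1)) = Mul(5, 1) = 5)
Function('Y')(g) = Add(25, g) (Function('Y')(g) = Add(Mul(5, 5), g) = Add(25, g))
Pow(Function('Y')(Add(-5, 0)), 3) = Pow(Add(25, Add(-5, 0)), 3) = Pow(Add(25, -5), 3) = Pow(20, 3) = 8000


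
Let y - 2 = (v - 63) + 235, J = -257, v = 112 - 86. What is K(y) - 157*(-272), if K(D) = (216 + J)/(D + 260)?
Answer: 19643799/460 ≈ 42704.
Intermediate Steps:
v = 26
y = 200 (y = 2 + ((26 - 63) + 235) = 2 + (-37 + 235) = 2 + 198 = 200)
K(D) = -41/(260 + D) (K(D) = (216 - 257)/(D + 260) = -41/(260 + D))
K(y) - 157*(-272) = -41/(260 + 200) - 157*(-272) = -41/460 - 1*(-42704) = -41*1/460 + 42704 = -41/460 + 42704 = 19643799/460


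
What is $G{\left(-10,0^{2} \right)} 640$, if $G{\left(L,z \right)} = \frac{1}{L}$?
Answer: $-64$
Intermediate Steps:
$G{\left(-10,0^{2} \right)} 640 = \frac{1}{-10} \cdot 640 = \left(- \frac{1}{10}\right) 640 = -64$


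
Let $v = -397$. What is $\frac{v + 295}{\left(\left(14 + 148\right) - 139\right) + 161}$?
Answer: $- \frac{51}{92} \approx -0.55435$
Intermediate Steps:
$\frac{v + 295}{\left(\left(14 + 148\right) - 139\right) + 161} = \frac{-397 + 295}{\left(\left(14 + 148\right) - 139\right) + 161} = - \frac{102}{\left(162 - 139\right) + 161} = - \frac{102}{23 + 161} = - \frac{102}{184} = \left(-102\right) \frac{1}{184} = - \frac{51}{92}$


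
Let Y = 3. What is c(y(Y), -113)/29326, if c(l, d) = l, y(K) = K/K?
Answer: 1/29326 ≈ 3.4099e-5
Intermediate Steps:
y(K) = 1
c(y(Y), -113)/29326 = 1/29326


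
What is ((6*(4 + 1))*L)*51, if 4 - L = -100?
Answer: 159120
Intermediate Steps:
L = 104 (L = 4 - 1*(-100) = 4 + 100 = 104)
((6*(4 + 1))*L)*51 = ((6*(4 + 1))*104)*51 = ((6*5)*104)*51 = (30*104)*51 = 3120*51 = 159120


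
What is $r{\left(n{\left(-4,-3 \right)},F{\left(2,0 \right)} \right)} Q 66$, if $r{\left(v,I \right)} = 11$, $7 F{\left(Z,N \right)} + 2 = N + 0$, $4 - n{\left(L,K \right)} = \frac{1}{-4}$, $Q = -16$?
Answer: $-11616$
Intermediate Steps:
$n{\left(L,K \right)} = \frac{17}{4}$ ($n{\left(L,K \right)} = 4 - \frac{1}{-4} = 4 - - \frac{1}{4} = 4 + \frac{1}{4} = \frac{17}{4}$)
$F{\left(Z,N \right)} = - \frac{2}{7} + \frac{N}{7}$ ($F{\left(Z,N \right)} = - \frac{2}{7} + \frac{N + 0}{7} = - \frac{2}{7} + \frac{N}{7}$)
$r{\left(n{\left(-4,-3 \right)},F{\left(2,0 \right)} \right)} Q 66 = 11 \left(-16\right) 66 = \left(-176\right) 66 = -11616$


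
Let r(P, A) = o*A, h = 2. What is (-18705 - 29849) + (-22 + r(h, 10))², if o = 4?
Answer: -48230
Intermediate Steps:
r(P, A) = 4*A
(-18705 - 29849) + (-22 + r(h, 10))² = (-18705 - 29849) + (-22 + 4*10)² = -48554 + (-22 + 40)² = -48554 + 18² = -48554 + 324 = -48230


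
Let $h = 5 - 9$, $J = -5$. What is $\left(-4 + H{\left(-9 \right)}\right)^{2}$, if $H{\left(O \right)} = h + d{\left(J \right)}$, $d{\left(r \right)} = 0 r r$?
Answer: $64$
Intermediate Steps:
$h = -4$ ($h = 5 - 9 = -4$)
$d{\left(r \right)} = 0$ ($d{\left(r \right)} = 0 r = 0$)
$H{\left(O \right)} = -4$ ($H{\left(O \right)} = -4 + 0 = -4$)
$\left(-4 + H{\left(-9 \right)}\right)^{2} = \left(-4 - 4\right)^{2} = \left(-8\right)^{2} = 64$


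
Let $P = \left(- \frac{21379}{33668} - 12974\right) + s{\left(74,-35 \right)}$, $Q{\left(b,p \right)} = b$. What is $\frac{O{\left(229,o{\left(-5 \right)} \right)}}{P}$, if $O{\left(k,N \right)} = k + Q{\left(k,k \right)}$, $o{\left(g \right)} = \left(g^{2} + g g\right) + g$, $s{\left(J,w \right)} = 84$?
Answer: $- \frac{15419944}{434001899} \approx -0.03553$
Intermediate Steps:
$o{\left(g \right)} = g + 2 g^{2}$ ($o{\left(g \right)} = \left(g^{2} + g^{2}\right) + g = 2 g^{2} + g = g + 2 g^{2}$)
$P = - \frac{434001899}{33668}$ ($P = \left(- \frac{21379}{33668} - 12974\right) + 84 = - \frac{436830011}{33668} + 84 = - \frac{434001899}{33668} \approx -12891.0$)
$O{\left(k,N \right)} = 2 k$ ($O{\left(k,N \right)} = k + k = 2 k$)
$\frac{O{\left(229,o{\left(-5 \right)} \right)}}{P} = \frac{2 \cdot 229}{- \frac{434001899}{33668}} = 458 \left(- \frac{33668}{434001899}\right) = - \frac{15419944}{434001899}$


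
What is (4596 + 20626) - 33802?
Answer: -8580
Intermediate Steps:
(4596 + 20626) - 33802 = 25222 - 33802 = -8580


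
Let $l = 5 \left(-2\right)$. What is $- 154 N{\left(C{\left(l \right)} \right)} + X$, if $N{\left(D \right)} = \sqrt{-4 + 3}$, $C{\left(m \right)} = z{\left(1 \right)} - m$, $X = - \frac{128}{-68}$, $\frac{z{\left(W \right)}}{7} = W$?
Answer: $\frac{32}{17} - 154 i \approx 1.8824 - 154.0 i$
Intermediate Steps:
$z{\left(W \right)} = 7 W$
$X = \frac{32}{17}$ ($X = \left(-128\right) \left(- \frac{1}{68}\right) = \frac{32}{17} \approx 1.8824$)
$l = -10$
$C{\left(m \right)} = 7 - m$ ($C{\left(m \right)} = 7 \cdot 1 - m = 7 - m$)
$N{\left(D \right)} = i$ ($N{\left(D \right)} = \sqrt{-1} = i$)
$- 154 N{\left(C{\left(l \right)} \right)} + X = - 154 i + \frac{32}{17} = \frac{32}{17} - 154 i$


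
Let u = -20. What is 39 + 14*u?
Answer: -241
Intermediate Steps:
39 + 14*u = 39 + 14*(-20) = 39 - 280 = -241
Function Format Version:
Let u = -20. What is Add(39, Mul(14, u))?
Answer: -241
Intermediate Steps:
Add(39, Mul(14, u)) = Add(39, Mul(14, -20)) = Add(39, -280) = -241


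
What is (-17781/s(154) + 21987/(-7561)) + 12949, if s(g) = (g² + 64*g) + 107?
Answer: 3296548011817/254646919 ≈ 12946.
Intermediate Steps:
s(g) = 107 + g² + 64*g
(-17781/s(154) + 21987/(-7561)) + 12949 = (-17781/(107 + 154² + 64*154) + 21987/(-7561)) + 12949 = (-17781/(107 + 23716 + 9856) + 21987*(-1/7561)) + 12949 = (-17781/33679 - 21987/7561) + 12949 = -874942314/254646919 + 12949 = 3296548011817/254646919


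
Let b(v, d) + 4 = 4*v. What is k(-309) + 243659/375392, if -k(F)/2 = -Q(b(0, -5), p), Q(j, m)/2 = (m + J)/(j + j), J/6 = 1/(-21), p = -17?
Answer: 24416829/2627744 ≈ 9.2919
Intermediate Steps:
b(v, d) = -4 + 4*v
J = -2/7 (J = 6*(1/(-21)) = 6*(1*(-1/21)) = 6*(-1/21) = -2/7 ≈ -0.28571)
Q(j, m) = (-2/7 + m)/j (Q(j, m) = 2*((m - 2/7)/(j + j)) = 2*((-2/7 + m)/((2*j))) = 2*((-2/7 + m)*(1/(2*j))) = 2*((-2/7 + m)/(2*j)) = (-2/7 + m)/j)
k(F) = 121/14 (k(F) = -(-2)*(-2/7 - 17)/(-4 + 4*0) = -(-2)*-121/7/(-4 + 0) = -(-2)*-121/7/(-4) = -(-2)*(-¼*(-121/7)) = -(-2)*121/28 = -2*(-121/28) = 121/14)
k(-309) + 243659/375392 = 121/14 + 243659/375392 = 24416829/2627744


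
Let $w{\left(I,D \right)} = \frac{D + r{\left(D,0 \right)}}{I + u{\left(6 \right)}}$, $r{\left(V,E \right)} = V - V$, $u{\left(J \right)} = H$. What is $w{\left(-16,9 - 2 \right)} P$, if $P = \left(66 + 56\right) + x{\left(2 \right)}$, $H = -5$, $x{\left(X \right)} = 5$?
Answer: $- \frac{127}{3} \approx -42.333$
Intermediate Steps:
$u{\left(J \right)} = -5$
$r{\left(V,E \right)} = 0$
$w{\left(I,D \right)} = \frac{D}{-5 + I}$ ($w{\left(I,D \right)} = \frac{D + 0}{I - 5} = \frac{D}{-5 + I}$)
$P = 127$ ($P = \left(66 + 56\right) + 5 = 122 + 5 = 127$)
$w{\left(-16,9 - 2 \right)} P = \frac{9 - 2}{-5 - 16} \cdot 127 = \frac{9 - 2}{-21} \cdot 127 = 7 \left(- \frac{1}{21}\right) 127 = \left(- \frac{1}{3}\right) 127 = - \frac{127}{3}$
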